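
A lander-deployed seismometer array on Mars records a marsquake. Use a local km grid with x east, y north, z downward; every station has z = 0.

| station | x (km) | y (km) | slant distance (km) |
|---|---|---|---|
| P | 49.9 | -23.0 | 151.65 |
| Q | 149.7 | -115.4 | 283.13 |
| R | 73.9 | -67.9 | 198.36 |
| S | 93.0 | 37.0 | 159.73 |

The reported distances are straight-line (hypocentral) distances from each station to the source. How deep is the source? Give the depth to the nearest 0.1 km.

z ≈ 52.8 km

Each station gives a sphere (x−x_i)² + (y−y_i)² + z² = d_i² (stations at z=0).
Subtracting the P sphere from Q and R: z² cancels, leaving linear equations in x and y:
199.6 x − 184.8 y = -24456.63
48.0 x − 89.8 y = -9296.36
Solving: x ≈ -52.823, y ≈ 75.288 km (keep extra digits for the depth step; rounded: -52.8, 75.3).
Then from the P sphere: z² = 151.65² − (x − 49.9)² − (y + 23.0)² with x = -52.823, y = 75.288, so z ≈ 52.775 ≈ 52.8 km.
Check against S (with the unrounded solution): distance 159.74 ≈ 159.73 km. ✓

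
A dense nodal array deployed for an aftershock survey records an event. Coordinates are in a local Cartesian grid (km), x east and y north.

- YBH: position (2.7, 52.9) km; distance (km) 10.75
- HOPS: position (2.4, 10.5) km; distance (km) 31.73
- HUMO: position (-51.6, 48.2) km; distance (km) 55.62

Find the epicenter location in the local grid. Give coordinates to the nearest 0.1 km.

x ≈ 3.7 km, y ≈ 42.2 km

Circle about each station: (x − 2.7)² + (y − 52.9)² = 10.75²; (x − 2.4)² + (y − 10.5)² = 31.73²; (x + 51.6)² + (y − 48.2)² = 55.62².
Subtracting the YBH equation from the HOPS and HUMO equations removes the quadratic terms:
-0.6 x − 84.8 y = -3580.92
-108.6 x − 9.4 y = -797.92
Solving the 2×2 system: x ≈ 3.7, y ≈ 42.2 km.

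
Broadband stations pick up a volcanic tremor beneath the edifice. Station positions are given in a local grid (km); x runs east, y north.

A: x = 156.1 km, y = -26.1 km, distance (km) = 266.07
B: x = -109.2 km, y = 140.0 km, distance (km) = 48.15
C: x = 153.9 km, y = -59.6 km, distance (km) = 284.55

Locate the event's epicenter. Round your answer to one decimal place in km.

Circle about each station: (x − 156.1)² + (y + 26.1)² = 266.07²; (x + 109.2)² + (y − 140.0)² = 48.15²; (x − 153.9)² + (y + 59.6)² = 284.55².
Subtracting the A equation from the B and C equations removes the quadratic terms:
-530.6 x + 332.2 y = 74951.04
-4.4 x − 67.0 y = -7986.51
Solving the 2×2 system: x ≈ -64.0, y ≈ 123.4 km.
Check against A (with the unrounded x, y): √((x − 156.1)²+(y + 26.1)²) = 266.07 ≈ 266.07 km. ✓

(-64.0, 123.4)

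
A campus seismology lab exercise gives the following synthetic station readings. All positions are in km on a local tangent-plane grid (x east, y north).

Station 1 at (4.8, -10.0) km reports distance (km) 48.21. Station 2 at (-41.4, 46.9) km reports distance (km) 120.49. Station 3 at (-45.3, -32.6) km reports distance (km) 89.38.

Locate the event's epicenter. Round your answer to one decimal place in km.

43.9 km east, -38.2 km north

Circle about each station: (x − 4.8)² + (y + 10.0)² = 48.21²; (x + 41.4)² + (y − 46.9)² = 120.49²; (x + 45.3)² + (y + 32.6)² = 89.38².
Subtracting pairs of circle equations eliminates x²+y² and gives linear equations (the radical axes):
-92.4 x + 113.8 y = -8403.11
-100.2 x − 45.2 y = -2672.77
Solving the 2×2 system: x ≈ 43.9, y ≈ -38.2 km.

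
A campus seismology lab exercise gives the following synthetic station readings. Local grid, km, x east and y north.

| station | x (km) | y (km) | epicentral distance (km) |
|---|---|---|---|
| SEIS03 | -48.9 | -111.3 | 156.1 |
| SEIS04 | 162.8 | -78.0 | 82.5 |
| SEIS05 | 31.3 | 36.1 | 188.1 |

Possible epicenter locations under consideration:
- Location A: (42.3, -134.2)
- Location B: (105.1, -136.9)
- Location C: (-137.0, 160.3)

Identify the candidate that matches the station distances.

For each candidate, compare |candidate − station| to the reported distance:
Location A: residuals SEIS03 62.1, SEIS04 50.5, SEIS05 17.4 → max 62.1 km
Location B: residuals SEIS03 0.0, SEIS04 0.0, SEIS05 0.0 → max 0.0 km
Location C: residuals SEIS03 129.4, SEIS04 300.5, SEIS05 21.1 → max 300.5 km
Only Location B has all residuals ≈ 0.

Location B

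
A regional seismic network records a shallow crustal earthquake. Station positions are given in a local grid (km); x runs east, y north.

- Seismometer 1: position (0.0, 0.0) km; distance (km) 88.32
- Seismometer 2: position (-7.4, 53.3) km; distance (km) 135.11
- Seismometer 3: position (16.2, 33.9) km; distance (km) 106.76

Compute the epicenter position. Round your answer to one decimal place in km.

Circle about each station: x² + y² = 88.32²; (x + 7.4)² + (y − 53.3)² = 135.11²; (x − 16.2)² + (y − 33.9)² = 106.76².
Subtracting the Seismometer 1 equation from the Seismometer 2 and Seismometer 3 equations removes the quadratic terms:
-14.8 x + 106.6 y = -7558.64
32.4 x + 67.8 y = -2185.63
Solving the 2×2 system: x ≈ 62.7, y ≈ -62.2 km.
Check against Seismometer 1 (with the unrounded x, y): √(x²+y²) = 88.32 ≈ 88.32 km. ✓

62.7 km east, -62.2 km north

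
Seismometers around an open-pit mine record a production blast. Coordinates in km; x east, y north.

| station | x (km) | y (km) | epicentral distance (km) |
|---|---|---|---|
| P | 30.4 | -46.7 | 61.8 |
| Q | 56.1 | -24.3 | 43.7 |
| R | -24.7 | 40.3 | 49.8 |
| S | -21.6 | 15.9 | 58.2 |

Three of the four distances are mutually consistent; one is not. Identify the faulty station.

Solve using three stations at a time. Using P, Q, S (subtract circle equations pairwise → linear system) gives (x, y) ≈ (36.6, 14.8).
Distances from that point to each station vs reported:
  P: calculated 61.8 vs reported 61.8 → residual 0.0 km
  Q: calculated 43.7 vs reported 43.7 → residual 0.0 km
  R: calculated 66.4 vs reported 49.8 → residual 16.6 km
  S: calculated 58.2 vs reported 58.2 → residual 0.0 km
P, Q, S are mutually consistent (residuals ≈ 0); R is off by 16.6 km.

R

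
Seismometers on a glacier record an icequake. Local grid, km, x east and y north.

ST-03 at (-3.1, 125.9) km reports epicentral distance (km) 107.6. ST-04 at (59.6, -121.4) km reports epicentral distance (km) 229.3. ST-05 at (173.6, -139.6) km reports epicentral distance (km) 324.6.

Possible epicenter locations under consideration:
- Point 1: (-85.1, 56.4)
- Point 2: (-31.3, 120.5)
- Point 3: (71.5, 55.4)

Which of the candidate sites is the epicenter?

For each candidate, compare |candidate − station| to the reported distance:
Point 1: residuals ST-03 0.1, ST-04 0.1, ST-05 0.0 → max 0.1 km
Point 2: residuals ST-03 78.9, ST-04 29.1, ST-05 6.5 → max 78.9 km
Point 3: residuals ST-03 5.0, ST-04 52.1, ST-05 104.5 → max 104.5 km
Only Point 1 has all residuals ≈ 0.

Point 1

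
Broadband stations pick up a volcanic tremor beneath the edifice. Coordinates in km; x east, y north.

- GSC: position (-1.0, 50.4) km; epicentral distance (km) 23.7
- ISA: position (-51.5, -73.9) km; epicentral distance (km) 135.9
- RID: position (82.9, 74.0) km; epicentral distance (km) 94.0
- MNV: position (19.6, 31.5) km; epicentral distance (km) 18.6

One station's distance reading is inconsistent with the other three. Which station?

ISA

Solve using three stations at a time. Using GSC, RID, MNV (subtract circle equations pairwise → linear system) gives (x, y) ≈ (1.6, 26.8).
Distances from that point to each station vs reported:
  GSC: calculated 23.7 vs reported 23.7 → residual 0.0 km
  ISA: calculated 113.9 vs reported 135.9 → residual 22.0 km
  RID: calculated 94.0 vs reported 94.0 → residual 0.0 km
  MNV: calculated 18.6 vs reported 18.6 → residual 0.0 km
GSC, RID, MNV are mutually consistent (residuals ≈ 0); ISA is off by 22.0 km.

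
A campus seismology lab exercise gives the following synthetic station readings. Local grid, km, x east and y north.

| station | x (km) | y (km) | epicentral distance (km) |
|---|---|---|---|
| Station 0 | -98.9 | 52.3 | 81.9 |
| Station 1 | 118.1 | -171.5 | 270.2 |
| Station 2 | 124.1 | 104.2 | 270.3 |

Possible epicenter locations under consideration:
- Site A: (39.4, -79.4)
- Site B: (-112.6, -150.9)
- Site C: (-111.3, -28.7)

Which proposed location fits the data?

Site C

For each candidate, compare |candidate − station| to the reported distance:
Site A: residuals Station 0 109.1, Station 1 149.1, Station 2 68.1 → max 149.1 km
Site B: residuals Station 0 121.8, Station 1 38.6, Station 2 77.7 → max 121.8 km
Site C: residuals Station 0 0.0, Station 1 0.0, Station 2 0.0 → max 0.0 km
Only Site C has all residuals ≈ 0.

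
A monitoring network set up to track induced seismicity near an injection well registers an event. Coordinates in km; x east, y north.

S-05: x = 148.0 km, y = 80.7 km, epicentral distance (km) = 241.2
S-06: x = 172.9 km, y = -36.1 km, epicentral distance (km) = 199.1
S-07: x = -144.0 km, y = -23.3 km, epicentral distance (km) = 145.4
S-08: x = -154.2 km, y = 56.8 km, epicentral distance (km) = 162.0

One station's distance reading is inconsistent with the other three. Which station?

S-08

Solve using three stations at a time. Using S-05, S-06, S-07 (subtract circle equations pairwise → linear system) gives (x, y) ≈ (-17.4, -95.0).
Distances from that point to each station vs reported:
  S-05: calculated 241.3 vs reported 241.2 → residual 0.1 km
  S-06: calculated 199.2 vs reported 199.1 → residual 0.1 km
  S-07: calculated 145.5 vs reported 145.4 → residual 0.1 km
  S-08: calculated 204.3 vs reported 162.0 → residual 42.3 km
S-05, S-06, S-07 are mutually consistent (residuals ≈ 0); S-08 is off by 42.3 km.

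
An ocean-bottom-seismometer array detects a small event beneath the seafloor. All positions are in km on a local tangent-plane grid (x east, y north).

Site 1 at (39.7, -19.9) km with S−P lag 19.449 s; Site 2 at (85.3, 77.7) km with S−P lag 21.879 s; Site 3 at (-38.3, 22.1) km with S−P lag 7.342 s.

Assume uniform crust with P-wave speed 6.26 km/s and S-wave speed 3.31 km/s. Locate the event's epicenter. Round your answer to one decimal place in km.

Distance from S−P lag: d = Δt · v_P v_S / (v_P − v_S) = Δt · (6.26·3.31)/(6.26−3.31) ≈ 7.0239·Δt.
So d_Site 1 = 136.61, d_Site 2 = 153.68, d_Site 3 = 51.57 km.
Circle about each station: (x − 39.7)² + (y + 19.9)² = 136.61²; (x − 85.3)² + (y − 77.7)² = 153.68²; (x + 38.3)² + (y − 22.1)² = 51.57².
Subtracting pairs of circle equations eliminates x²+y² and gives linear equations (the radical axes):
91.2 x + 195.2 y = 6386.03
-156.0 x + 84.0 y = 15986.03
Solving the 2×2 system: x ≈ -67.8, y ≈ 64.4 km.
Check against Site 1 (with the unrounded x, y): √((x − 39.7)²+(y + 19.9)²) = 136.61 ≈ 136.61 km. ✓

x ≈ -67.8 km, y ≈ 64.4 km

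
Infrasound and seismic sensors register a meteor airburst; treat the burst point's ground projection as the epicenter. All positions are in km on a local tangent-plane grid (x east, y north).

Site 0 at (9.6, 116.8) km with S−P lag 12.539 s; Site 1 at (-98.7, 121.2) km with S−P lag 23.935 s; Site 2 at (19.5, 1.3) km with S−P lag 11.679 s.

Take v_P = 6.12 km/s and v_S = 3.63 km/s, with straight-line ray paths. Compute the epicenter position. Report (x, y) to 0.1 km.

105.8 km east, 59.7 km north

Distance from S−P lag: d = Δt · v_P v_S / (v_P − v_S) = Δt · (6.12·3.63)/(6.12−3.63) ≈ 8.9219·Δt.
So d_Site 0 = 111.87, d_Site 1 = 213.55, d_Site 2 = 104.20 km.
Circle about each station: (x − 9.6)² + (y − 116.8)² = 111.87²; (x + 98.7)² + (y − 121.2)² = 213.55²; (x − 19.5)² + (y − 1.3)² = 104.20².
Subtracting pairs of circle equations eliminates x²+y² and gives linear equations (the radical axes):
-216.6 x + 8.8 y = -22391.98
19.8 x − 231.0 y = -11695.20
Solving the 2×2 system: x ≈ 105.8, y ≈ 59.7 km.
Check against Site 0 (with the unrounded x, y): √((x − 9.6)²+(y − 116.8)²) = 111.88 ≈ 111.87 km. ✓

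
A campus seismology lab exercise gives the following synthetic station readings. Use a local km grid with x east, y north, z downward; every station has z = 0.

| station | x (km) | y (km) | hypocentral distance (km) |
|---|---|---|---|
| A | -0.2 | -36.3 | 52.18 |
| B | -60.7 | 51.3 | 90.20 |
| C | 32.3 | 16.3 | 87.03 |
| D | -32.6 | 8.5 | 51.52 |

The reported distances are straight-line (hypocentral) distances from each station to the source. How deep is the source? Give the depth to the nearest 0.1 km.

z ≈ 38.7 km

Each station gives a sphere (x−x_i)² + (y−y_i)² + z² = d_i² (stations at z=0).
Subtracting the A sphere from B and C: z² cancels, leaving linear equations in x and y:
-121.0 x + 175.2 y = -414.84
65.0 x + 105.2 y = -4860.22
Solving: x ≈ -33.498, y ≈ -25.503 km (keep extra digits for the depth step; rounded: -33.5, -25.5).
Then from the A sphere: z² = 52.18² − (x + 0.2)² − (y + 36.3)² with x = -33.498, y = -25.503, so z ≈ 38.697 ≈ 38.7 km.
Check against D (with the unrounded solution): distance 51.52 ≈ 51.52 km. ✓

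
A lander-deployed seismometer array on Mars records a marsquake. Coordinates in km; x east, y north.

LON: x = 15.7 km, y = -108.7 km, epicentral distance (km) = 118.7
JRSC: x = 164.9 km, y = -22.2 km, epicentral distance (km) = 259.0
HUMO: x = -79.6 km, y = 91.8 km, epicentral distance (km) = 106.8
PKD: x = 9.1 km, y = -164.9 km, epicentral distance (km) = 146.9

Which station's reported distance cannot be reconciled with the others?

HUMO

Solve using three stations at a time. Using LON, JRSC, PKD (subtract circle equations pairwise → linear system) gives (x, y) ≈ (-91.6, -57.9).
Distances from that point to each station vs reported:
  LON: calculated 118.7 vs reported 118.7 → residual 0.0 km
  JRSC: calculated 259.0 vs reported 259.0 → residual 0.0 km
  HUMO: calculated 150.2 vs reported 106.8 → residual 43.4 km
  PKD: calculated 146.9 vs reported 146.9 → residual 0.0 km
LON, JRSC, PKD are mutually consistent (residuals ≈ 0); HUMO is off by 43.4 km.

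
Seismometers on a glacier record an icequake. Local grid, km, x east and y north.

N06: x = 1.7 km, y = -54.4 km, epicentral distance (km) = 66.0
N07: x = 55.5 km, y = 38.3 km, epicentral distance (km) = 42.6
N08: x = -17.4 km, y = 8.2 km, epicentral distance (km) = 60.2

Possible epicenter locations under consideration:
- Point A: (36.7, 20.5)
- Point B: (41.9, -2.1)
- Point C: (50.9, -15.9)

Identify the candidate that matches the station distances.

Point B

For each candidate, compare |candidate − station| to the reported distance:
Point A: residuals N06 16.7, N07 16.7, N08 4.7 → max 16.7 km
Point B: residuals N06 0.0, N07 0.0, N08 0.0 → max 0.0 km
Point C: residuals N06 3.5, N07 11.8, N08 12.2 → max 12.2 km
Only Point B has all residuals ≈ 0.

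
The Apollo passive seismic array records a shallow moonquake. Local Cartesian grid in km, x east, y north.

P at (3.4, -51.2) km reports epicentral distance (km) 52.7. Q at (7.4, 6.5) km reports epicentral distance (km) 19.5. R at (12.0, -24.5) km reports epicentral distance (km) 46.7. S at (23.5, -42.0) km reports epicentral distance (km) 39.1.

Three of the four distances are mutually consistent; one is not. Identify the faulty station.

Solve using three stations at a time. Using P, Q, S (subtract circle equations pairwise → linear system) gives (x, y) ≈ (24.5, -2.9).
Distances from that point to each station vs reported:
  P: calculated 52.7 vs reported 52.7 → residual 0.0 km
  Q: calculated 19.5 vs reported 19.5 → residual 0.0 km
  R: calculated 25.0 vs reported 46.7 → residual 21.7 km
  S: calculated 39.1 vs reported 39.1 → residual 0.0 km
P, Q, S are mutually consistent (residuals ≈ 0); R is off by 21.7 km.

R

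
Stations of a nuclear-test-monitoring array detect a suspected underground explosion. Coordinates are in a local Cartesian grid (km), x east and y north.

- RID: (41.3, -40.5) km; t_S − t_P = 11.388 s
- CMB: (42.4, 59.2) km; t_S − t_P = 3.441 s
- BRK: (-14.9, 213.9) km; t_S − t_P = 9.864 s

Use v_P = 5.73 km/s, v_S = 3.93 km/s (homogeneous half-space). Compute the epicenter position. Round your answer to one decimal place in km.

x ≈ 36.9 km, y ≈ 101.9 km

Distance from S−P lag: d = Δt · v_P v_S / (v_P − v_S) = Δt · (5.73·3.93)/(5.73−3.93) ≈ 12.5105·Δt.
So d_RID = 142.47, d_CMB = 43.05, d_BRK = 123.40 km.
Circle about each station: (x − 41.3)² + (y + 40.5)² = 142.47²; (x − 42.4)² + (y − 59.2)² = 43.05²; (x + 14.9)² + (y − 213.9)² = 123.40².
Subtracting the RID equation from the CMB and BRK equations removes the quadratic terms:
2.2 x + 199.4 y = 20400.86
-112.4 x + 508.8 y = 47699.42
Solving the 2×2 system: x ≈ 36.9, y ≈ 101.9 km.
Check against RID (with the unrounded x, y): √((x − 41.3)²+(y + 40.5)²) = 142.47 ≈ 142.47 km. ✓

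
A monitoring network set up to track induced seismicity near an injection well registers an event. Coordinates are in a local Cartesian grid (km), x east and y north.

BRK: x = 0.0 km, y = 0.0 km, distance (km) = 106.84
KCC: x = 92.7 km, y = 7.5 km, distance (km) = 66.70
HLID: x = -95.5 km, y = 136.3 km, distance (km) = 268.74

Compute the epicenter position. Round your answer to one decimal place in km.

x ≈ 89.0 km, y ≈ -59.1 km

Circle about each station: x² + y² = 106.84²; (x − 92.7)² + (y − 7.5)² = 66.70²; (x + 95.5)² + (y − 136.3)² = 268.74².
Subtracting the BRK equation from the KCC and HLID equations removes the quadratic terms:
185.4 x + 15.0 y = 15615.44
-191.0 x + 272.6 y = -33108.46
Solving the 2×2 system: x ≈ 89.0, y ≈ -59.1 km.
Check against BRK (with the unrounded x, y): √(x²+y²) = 106.84 ≈ 106.84 km. ✓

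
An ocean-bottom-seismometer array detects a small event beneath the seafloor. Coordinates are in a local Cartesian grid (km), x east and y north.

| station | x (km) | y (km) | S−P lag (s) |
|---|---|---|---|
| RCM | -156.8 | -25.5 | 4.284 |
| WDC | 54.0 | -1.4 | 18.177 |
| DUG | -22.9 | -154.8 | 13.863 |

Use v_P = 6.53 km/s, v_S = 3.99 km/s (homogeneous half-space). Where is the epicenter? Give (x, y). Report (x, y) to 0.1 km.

x ≈ -124.5 km, y ≈ -55.3 km

Distance from S−P lag: d = Δt · v_P v_S / (v_P − v_S) = Δt · (6.53·3.99)/(6.53−3.99) ≈ 10.2578·Δt.
So d_RCM = 43.94, d_WDC = 186.46, d_DUG = 142.20 km.
Circle about each station: (x + 156.8)² + (y + 25.5)² = 43.94²; (x − 54.0)² + (y + 1.4)² = 186.46²; (x + 22.9)² + (y + 154.8)² = 142.20².
Subtracting the RCM equation from the WDC and DUG equations removes the quadratic terms:
421.6 x + 48.2 y = -55155.14
267.8 x − 258.6 y = -19039.16
Solving the 2×2 system: x ≈ -124.5, y ≈ -55.3 km.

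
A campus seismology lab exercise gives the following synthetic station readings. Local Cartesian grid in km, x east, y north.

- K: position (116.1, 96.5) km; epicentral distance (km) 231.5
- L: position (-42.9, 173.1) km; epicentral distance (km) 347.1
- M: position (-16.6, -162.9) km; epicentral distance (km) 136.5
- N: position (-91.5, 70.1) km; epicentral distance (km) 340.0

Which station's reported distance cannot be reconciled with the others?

N

Solve using three stations at a time. Using K, L, M (subtract circle equations pairwise → linear system) gives (x, y) ≈ (117.0, -135.0).
Distances from that point to each station vs reported:
  K: calculated 231.5 vs reported 231.5 → residual 0.0 km
  L: calculated 347.1 vs reported 347.1 → residual 0.0 km
  M: calculated 136.5 vs reported 136.5 → residual 0.0 km
  N: calculated 292.4 vs reported 340.0 → residual 47.6 km
K, L, M are mutually consistent (residuals ≈ 0); N is off by 47.6 km.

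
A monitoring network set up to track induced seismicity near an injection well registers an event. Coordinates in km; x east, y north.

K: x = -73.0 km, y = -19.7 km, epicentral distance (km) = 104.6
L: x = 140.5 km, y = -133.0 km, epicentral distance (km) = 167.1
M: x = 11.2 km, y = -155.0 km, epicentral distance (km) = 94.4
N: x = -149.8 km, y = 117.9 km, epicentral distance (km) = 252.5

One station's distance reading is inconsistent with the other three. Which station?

Solve using three stations at a time. Using K, M, N (subtract circle equations pairwise → linear system) gives (x, y) ≈ (-78.2, -124.3).
Distances from that point to each station vs reported:
  K: calculated 104.7 vs reported 104.6 → residual 0.1 km
  L: calculated 218.8 vs reported 167.1 → residual 51.7 km
  M: calculated 94.5 vs reported 94.4 → residual 0.1 km
  N: calculated 252.5 vs reported 252.5 → residual 0.0 km
K, M, N are mutually consistent (residuals ≈ 0); L is off by 51.7 km.

L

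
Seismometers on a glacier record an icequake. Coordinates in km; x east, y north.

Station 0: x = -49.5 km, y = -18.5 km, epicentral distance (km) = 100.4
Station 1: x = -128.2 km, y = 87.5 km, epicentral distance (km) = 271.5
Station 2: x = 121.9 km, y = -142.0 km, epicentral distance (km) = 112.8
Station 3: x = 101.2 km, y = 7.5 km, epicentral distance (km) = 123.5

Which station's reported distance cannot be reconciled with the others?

Station 1

Solve using three stations at a time. Using Station 0, Station 2, Station 3 (subtract circle equations pairwise → linear system) gives (x, y) ≈ (22.9, -88.0).
Distances from that point to each station vs reported:
  Station 0: calculated 100.4 vs reported 100.4 → residual 0.0 km
  Station 1: calculated 231.6 vs reported 271.5 → residual 39.9 km
  Station 2: calculated 112.8 vs reported 112.8 → residual 0.0 km
  Station 3: calculated 123.5 vs reported 123.5 → residual 0.0 km
Station 0, Station 2, Station 3 are mutually consistent (residuals ≈ 0); Station 1 is off by 39.9 km.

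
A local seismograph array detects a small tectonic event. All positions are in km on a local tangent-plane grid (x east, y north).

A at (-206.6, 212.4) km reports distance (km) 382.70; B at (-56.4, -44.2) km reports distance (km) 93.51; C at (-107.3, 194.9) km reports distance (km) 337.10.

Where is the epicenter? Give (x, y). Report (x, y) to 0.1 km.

-51.8 km east, -137.6 km north

Circle about each station: (x + 206.6)² + (y − 212.4)² = 382.70²; (x + 56.4)² + (y + 44.2)² = 93.51²; (x + 107.3)² + (y − 194.9)² = 337.10².
Subtracting the A equation from the B and C equations removes the quadratic terms:
300.4 x − 513.2 y = 55052.45
198.6 x − 35.0 y = -5475.14
Solving the 2×2 system: x ≈ -51.8, y ≈ -137.6 km.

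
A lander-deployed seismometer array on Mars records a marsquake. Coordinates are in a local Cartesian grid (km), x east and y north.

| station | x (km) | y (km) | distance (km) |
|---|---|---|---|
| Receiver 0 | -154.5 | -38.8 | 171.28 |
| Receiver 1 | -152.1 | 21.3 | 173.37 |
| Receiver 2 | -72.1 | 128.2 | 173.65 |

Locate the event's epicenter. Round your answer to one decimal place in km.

Circle about each station: (x + 154.5)² + (y + 38.8)² = 171.28²; (x + 152.1)² + (y − 21.3)² = 173.37²; (x + 72.1)² + (y − 128.2)² = 173.65².
Subtracting the Receiver 0 equation from the Receiver 1 and Receiver 2 equations removes the quadratic terms:
4.8 x + 120.2 y = -2507.91
164.8 x + 334.0 y = -4559.52
Solving the 2×2 system: x ≈ 15.9, y ≈ -21.5 km.

15.9 km east, -21.5 km north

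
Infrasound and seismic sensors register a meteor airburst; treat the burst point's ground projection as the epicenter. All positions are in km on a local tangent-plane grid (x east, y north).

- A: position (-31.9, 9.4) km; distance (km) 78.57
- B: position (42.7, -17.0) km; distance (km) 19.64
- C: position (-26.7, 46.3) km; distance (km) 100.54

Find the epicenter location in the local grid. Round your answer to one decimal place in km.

(33.4, -34.3)

Circle about each station: (x + 31.9)² + (y − 9.4)² = 78.57²; (x − 42.7)² + (y + 17.0)² = 19.64²; (x + 26.7)² + (y − 46.3)² = 100.54².
Subtracting the A equation from the B and C equations removes the quadratic terms:
149.2 x − 52.8 y = 6793.84
10.4 x + 73.8 y = -2184.44
Solving the 2×2 system: x ≈ 33.4, y ≈ -34.3 km.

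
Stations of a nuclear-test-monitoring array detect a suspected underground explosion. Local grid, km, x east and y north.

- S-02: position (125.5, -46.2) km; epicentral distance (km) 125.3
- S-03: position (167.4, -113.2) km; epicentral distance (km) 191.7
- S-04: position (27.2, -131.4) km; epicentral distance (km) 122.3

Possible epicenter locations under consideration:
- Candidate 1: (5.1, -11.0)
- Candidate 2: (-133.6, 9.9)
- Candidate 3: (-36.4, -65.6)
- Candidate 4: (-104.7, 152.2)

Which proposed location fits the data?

For each candidate, compare |candidate − station| to the reported distance:
Candidate 1: residuals S-02 0.1, S-03 0.1, S-04 0.1 → max 0.1 km
Candidate 2: residuals S-02 139.8, S-03 133.5, S-04 91.8 → max 139.8 km
Candidate 3: residuals S-02 37.8, S-03 17.6, S-04 30.8 → max 37.8 km
Candidate 4: residuals S-02 178.6, S-03 188.4, S-04 190.5 → max 190.5 km
Only Candidate 1 has all residuals ≈ 0.

Candidate 1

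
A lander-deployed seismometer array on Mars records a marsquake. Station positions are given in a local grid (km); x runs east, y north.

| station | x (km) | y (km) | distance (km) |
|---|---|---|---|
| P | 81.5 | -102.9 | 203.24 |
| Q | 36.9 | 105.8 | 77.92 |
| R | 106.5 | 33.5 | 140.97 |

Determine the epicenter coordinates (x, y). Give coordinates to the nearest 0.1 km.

x ≈ -30.5 km, y ≈ 66.7 km

Circle about each station: (x − 81.5)² + (y + 102.9)² = 203.24²; (x − 36.9)² + (y − 105.8)² = 77.92²; (x − 106.5)² + (y − 33.5)² = 140.97².
Subtracting pairs of circle equations eliminates x²+y² and gives linear equations (the radical axes):
-89.2 x + 417.4 y = 30559.56
50.0 x + 272.8 y = 16667.80
Solving the 2×2 system: x ≈ -30.5, y ≈ 66.7 km.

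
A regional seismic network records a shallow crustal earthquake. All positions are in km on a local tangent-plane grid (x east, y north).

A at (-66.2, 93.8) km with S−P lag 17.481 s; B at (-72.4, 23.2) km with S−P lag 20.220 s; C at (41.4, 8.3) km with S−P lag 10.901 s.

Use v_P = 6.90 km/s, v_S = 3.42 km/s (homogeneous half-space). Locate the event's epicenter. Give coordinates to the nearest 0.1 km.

Distance from S−P lag: d = Δt · v_P v_S / (v_P − v_S) = Δt · (6.90·3.42)/(6.90−3.42) ≈ 6.7810·Δt.
So d_A = 118.54, d_B = 137.11, d_C = 73.92 km.
Circle about each station: (x + 66.2)² + (y − 93.8)² = 118.54²; (x + 72.4)² + (y − 23.2)² = 137.11²; (x − 41.4)² + (y − 8.3)² = 73.92².
Subtracting pairs of circle equations eliminates x²+y² and gives linear equations (the radical axes):
-12.4 x − 141.2 y = -12148.30
215.2 x − 171.0 y = -2810.46
Solving the 2×2 system: x ≈ 51.7, y ≈ 81.5 km.
Check against A (with the unrounded x, y): √((x + 66.2)²+(y − 93.8)²) = 118.54 ≈ 118.54 km. ✓

51.7 km east, 81.5 km north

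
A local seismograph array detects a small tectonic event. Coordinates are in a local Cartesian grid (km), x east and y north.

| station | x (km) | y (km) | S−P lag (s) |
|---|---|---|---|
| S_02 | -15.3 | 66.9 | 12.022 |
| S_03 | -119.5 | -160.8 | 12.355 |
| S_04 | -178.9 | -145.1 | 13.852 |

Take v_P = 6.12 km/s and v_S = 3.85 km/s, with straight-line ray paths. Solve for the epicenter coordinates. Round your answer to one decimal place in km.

Distance from S−P lag: d = Δt · v_P v_S / (v_P − v_S) = Δt · (6.12·3.85)/(6.12−3.85) ≈ 10.3797·Δt.
So d_S_02 = 124.79, d_S_03 = 128.24, d_S_04 = 143.78 km.
Circle about each station: (x + 15.3)² + (y − 66.9)² = 124.79²; (x + 119.5)² + (y + 160.8)² = 128.24²; (x + 178.9)² + (y + 145.1)² = 143.78².
Subtracting the S_02 equation from the S_03 and S_04 equations removes the quadratic terms:
-208.4 x − 455.4 y = 34554.24
-327.2 x − 424.0 y = 43249.38
Solving the 2×2 system: x ≈ -83.2, y ≈ -37.8 km.
Check against S_02 (with the unrounded x, y): √((x + 15.3)²+(y − 66.9)²) = 124.79 ≈ 124.79 km. ✓

-83.2 km east, -37.8 km north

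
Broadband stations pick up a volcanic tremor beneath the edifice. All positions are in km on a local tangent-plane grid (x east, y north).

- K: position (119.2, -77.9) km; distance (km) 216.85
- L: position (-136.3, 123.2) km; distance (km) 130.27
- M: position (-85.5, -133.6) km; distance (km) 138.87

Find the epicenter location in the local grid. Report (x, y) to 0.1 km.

x ≈ -81.1 km, y ≈ 5.2 km

Circle about each station: (x − 119.2)² + (y + 77.9)² = 216.85²; (x + 136.3)² + (y − 123.2)² = 130.27²; (x + 85.5)² + (y + 133.6)² = 138.87².
Subtracting pairs of circle equations eliminates x²+y² and gives linear equations (the radical axes):
-511.0 x + 402.2 y = 43532.53
-409.4 x − 111.4 y = 32621.21
Solving the 2×2 system: x ≈ -81.1, y ≈ 5.2 km.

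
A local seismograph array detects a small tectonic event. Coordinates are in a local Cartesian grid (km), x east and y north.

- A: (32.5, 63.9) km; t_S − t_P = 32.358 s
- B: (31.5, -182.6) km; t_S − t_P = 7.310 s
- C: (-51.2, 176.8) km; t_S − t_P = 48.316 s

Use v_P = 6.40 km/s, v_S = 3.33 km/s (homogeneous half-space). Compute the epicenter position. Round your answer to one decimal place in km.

x ≈ -11.9 km, y ≈ -156.3 km

Distance from S−P lag: d = Δt · v_P v_S / (v_P − v_S) = Δt · (6.40·3.33)/(6.40−3.33) ≈ 6.9420·Δt.
So d_A = 224.63, d_B = 50.75, d_C = 335.41 km.
Circle about each station: (x − 32.5)² + (y − 63.9)² = 224.63²; (x − 31.5)² + (y + 182.6)² = 50.75²; (x + 51.2)² + (y − 176.8)² = 335.41².
Subtracting the A equation from the B and C equations removes the quadratic terms:
-2.0 x − 493.0 y = 77078.62
-167.4 x + 225.8 y = -33301.01
Solving the 2×2 system: x ≈ -11.9, y ≈ -156.3 km.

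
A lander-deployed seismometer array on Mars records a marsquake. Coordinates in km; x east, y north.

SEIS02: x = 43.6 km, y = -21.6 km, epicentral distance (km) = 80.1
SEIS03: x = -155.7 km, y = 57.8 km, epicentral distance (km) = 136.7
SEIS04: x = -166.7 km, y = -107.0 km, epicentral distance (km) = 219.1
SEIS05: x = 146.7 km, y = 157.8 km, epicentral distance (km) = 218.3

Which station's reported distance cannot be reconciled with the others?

SEIS04

Solve using three stations at a time. Using SEIS02, SEIS03, SEIS05 (subtract circle equations pairwise → linear system) gives (x, y) ≈ (-23.9, 21.6).
Distances from that point to each station vs reported:
  SEIS02: calculated 80.1 vs reported 80.1 → residual 0.0 km
  SEIS03: calculated 136.7 vs reported 136.7 → residual 0.0 km
  SEIS04: calculated 192.2 vs reported 219.1 → residual 26.9 km
  SEIS05: calculated 218.3 vs reported 218.3 → residual 0.0 km
SEIS02, SEIS03, SEIS05 are mutually consistent (residuals ≈ 0); SEIS04 is off by 26.9 km.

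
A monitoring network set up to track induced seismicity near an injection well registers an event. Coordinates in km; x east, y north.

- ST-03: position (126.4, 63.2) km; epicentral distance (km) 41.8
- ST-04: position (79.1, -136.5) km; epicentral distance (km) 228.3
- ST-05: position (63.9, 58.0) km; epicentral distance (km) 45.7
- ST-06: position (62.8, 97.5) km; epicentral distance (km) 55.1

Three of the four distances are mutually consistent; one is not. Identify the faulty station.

Solve using three stations at a time. Using ST-03, ST-04, ST-05 (subtract circle equations pairwise → linear system) gives (x, y) ≈ (95.3, 91.2).
Distances from that point to each station vs reported:
  ST-03: calculated 41.8 vs reported 41.8 → residual 0.0 km
  ST-04: calculated 228.3 vs reported 228.3 → residual 0.0 km
  ST-05: calculated 45.7 vs reported 45.7 → residual 0.0 km
  ST-06: calculated 33.1 vs reported 55.1 → residual 22.0 km
ST-03, ST-04, ST-05 are mutually consistent (residuals ≈ 0); ST-06 is off by 22.0 km.

ST-06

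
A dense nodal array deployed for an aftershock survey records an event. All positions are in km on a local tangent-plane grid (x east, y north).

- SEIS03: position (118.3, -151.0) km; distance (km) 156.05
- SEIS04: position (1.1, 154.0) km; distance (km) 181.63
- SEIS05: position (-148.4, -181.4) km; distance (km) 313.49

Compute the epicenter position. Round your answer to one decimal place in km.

Circle about each station: (x − 118.3)² + (y + 151.0)² = 156.05²; (x − 1.1)² + (y − 154.0)² = 181.63²; (x + 148.4)² + (y + 181.4)² = 313.49².
Subtracting the SEIS03 equation from the SEIS04 and SEIS05 equations removes the quadratic terms:
-234.4 x + 610.0 y = -21716.53
-533.4 x − 60.8 y = -55791.75
Solving the 2×2 system: x ≈ 104.1, y ≈ 4.4 km.

(104.1, 4.4)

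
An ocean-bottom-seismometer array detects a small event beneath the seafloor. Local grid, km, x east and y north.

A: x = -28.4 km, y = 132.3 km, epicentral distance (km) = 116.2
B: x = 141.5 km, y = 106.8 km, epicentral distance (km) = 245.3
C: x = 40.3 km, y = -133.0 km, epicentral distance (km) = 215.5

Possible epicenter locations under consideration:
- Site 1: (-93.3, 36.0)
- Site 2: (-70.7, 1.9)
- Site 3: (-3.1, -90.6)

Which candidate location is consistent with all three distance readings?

Site 1

For each candidate, compare |candidate − station| to the reported distance:
Site 1: residuals A 0.1, B 0.1, C 0.1 → max 0.1 km
Site 2: residuals A 20.9, B 8.6, C 40.8 → max 40.8 km
Site 3: residuals A 108.1, B 0.6, C 154.8 → max 154.8 km
Only Site 1 has all residuals ≈ 0.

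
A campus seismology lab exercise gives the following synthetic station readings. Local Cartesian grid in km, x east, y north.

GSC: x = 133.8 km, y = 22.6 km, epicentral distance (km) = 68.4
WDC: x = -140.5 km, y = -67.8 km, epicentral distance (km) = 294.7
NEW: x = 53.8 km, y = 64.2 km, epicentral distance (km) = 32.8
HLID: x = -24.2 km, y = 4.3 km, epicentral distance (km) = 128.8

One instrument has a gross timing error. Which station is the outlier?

WDC

Solve using three stations at a time. Using GSC, NEW, HLID (subtract circle equations pairwise → linear system) gives (x, y) ≈ (85.8, 71.3).
Distances from that point to each station vs reported:
  GSC: calculated 68.4 vs reported 68.4 → residual 0.0 km
  WDC: calculated 265.6 vs reported 294.7 → residual 29.1 km
  NEW: calculated 32.8 vs reported 32.8 → residual 0.0 km
  HLID: calculated 128.8 vs reported 128.8 → residual 0.0 km
GSC, NEW, HLID are mutually consistent (residuals ≈ 0); WDC is off by 29.1 km.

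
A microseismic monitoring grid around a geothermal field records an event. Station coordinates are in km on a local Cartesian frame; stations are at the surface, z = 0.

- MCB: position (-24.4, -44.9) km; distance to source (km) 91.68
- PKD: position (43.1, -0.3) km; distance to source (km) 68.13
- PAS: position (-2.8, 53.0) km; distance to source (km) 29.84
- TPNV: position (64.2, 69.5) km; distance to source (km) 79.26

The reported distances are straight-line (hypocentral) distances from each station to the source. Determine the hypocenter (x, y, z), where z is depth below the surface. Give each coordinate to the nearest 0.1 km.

Each station gives a sphere (x−x_i)² + (y−y_i)² + z² = d_i² (stations at z=0).
Subtracting the MCB sphere from PKD and PAS: z² cancels, leaving linear equations in x and y:
135.0 x + 89.2 y = 3009.86
43.2 x + 195.8 y = 7720.27
Solving: x ≈ -4.399, y ≈ 40.400 km (keep extra digits for the depth step; rounded: -4.4, 40.4).
Then from the MCB sphere: z² = 91.68² − (x + 24.4)² − (y + 44.9)² with x = -4.399, y = 40.400, so z ≈ 27.002 ≈ 27.0 km.

(-4.4, 40.4, 27.0)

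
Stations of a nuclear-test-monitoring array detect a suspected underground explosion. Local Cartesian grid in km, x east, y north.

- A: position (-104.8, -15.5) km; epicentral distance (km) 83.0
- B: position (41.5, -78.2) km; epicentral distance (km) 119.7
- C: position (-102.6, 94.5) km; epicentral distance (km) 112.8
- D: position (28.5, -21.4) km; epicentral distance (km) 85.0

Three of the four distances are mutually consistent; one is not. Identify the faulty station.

Solve using three stations at a time. Using B, C, D (subtract circle equations pairwise → linear system) gives (x, y) ≈ (-55.4, -8.0).
Distances from that point to each station vs reported:
  A: calculated 49.9 vs reported 83.0 → residual 33.1 km
  B: calculated 119.7 vs reported 119.7 → residual 0.0 km
  C: calculated 112.8 vs reported 112.8 → residual 0.0 km
  D: calculated 85.0 vs reported 85.0 → residual 0.0 km
B, C, D are mutually consistent (residuals ≈ 0); A is off by 33.1 km.

A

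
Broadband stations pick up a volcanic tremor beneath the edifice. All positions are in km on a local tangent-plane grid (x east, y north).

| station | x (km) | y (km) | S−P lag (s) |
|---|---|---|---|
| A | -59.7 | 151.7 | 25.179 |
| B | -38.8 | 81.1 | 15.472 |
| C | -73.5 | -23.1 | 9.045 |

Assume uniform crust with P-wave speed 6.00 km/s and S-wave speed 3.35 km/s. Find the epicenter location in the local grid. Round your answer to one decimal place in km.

Distance from S−P lag: d = Δt · v_P v_S / (v_P − v_S) = Δt · (6.00·3.35)/(6.00−3.35) ≈ 7.5849·Δt.
So d_A = 190.98, d_B = 117.35, d_C = 68.61 km.
Circle about each station: (x + 59.7)² + (y − 151.7)² = 190.98²; (x + 38.8)² + (y − 81.1)² = 117.35²; (x + 73.5)² + (y + 23.1)² = 68.61².
Subtracting the A equation from the B and C equations removes the quadratic terms:
41.8 x − 141.2 y = 4208.01
-27.6 x − 349.6 y = 11124.91
Solving the 2×2 system: x ≈ -5.4, y ≈ -31.4 km.

x ≈ -5.4 km, y ≈ -31.4 km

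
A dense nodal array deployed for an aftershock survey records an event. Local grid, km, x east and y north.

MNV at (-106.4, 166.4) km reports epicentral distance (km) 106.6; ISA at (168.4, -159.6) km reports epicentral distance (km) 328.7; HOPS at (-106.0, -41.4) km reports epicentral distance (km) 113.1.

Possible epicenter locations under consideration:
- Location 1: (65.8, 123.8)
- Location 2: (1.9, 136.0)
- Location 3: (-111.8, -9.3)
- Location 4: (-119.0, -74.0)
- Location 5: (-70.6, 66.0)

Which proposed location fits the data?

For each candidate, compare |candidate − station| to the reported distance:
Location 1: residuals MNV 70.8, ISA 27.3, HOPS 125.2 → max 125.2 km
Location 2: residuals MNV 5.9, ISA 10.6, HOPS 94.5 → max 94.5 km
Location 3: residuals MNV 69.2, ISA 10.7, HOPS 80.5 → max 80.5 km
Location 4: residuals MNV 134.1, ISA 28.8, HOPS 78.0 → max 134.1 km
Location 5: residuals MNV 0.0, ISA 0.0, HOPS 0.0 → max 0.0 km
Only Location 5 has all residuals ≈ 0.

Location 5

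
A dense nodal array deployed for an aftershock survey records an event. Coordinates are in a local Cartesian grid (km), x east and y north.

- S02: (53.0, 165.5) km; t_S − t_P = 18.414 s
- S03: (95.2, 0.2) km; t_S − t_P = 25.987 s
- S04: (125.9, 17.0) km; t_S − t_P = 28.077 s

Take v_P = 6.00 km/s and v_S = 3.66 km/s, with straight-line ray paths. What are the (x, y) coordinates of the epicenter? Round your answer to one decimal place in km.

-114.8 km east, 124.2 km north

Distance from S−P lag: d = Δt · v_P v_S / (v_P − v_S) = Δt · (6.00·3.66)/(6.00−3.66) ≈ 9.3846·Δt.
So d_S02 = 172.81, d_S03 = 243.88, d_S04 = 263.49 km.
Circle about each station: (x − 53.0)² + (y − 165.5)² = 172.81²; (x − 95.2)² + (y − 0.2)² = 243.88²; (x − 125.9)² + (y − 17.0)² = 263.49².
Subtracting the S02 equation from the S03 and S04 equations removes the quadratic terms:
84.4 x − 330.6 y = -50750.33
145.8 x − 297.0 y = -53623.12
Solving the 2×2 system: x ≈ -114.8, y ≈ 124.2 km.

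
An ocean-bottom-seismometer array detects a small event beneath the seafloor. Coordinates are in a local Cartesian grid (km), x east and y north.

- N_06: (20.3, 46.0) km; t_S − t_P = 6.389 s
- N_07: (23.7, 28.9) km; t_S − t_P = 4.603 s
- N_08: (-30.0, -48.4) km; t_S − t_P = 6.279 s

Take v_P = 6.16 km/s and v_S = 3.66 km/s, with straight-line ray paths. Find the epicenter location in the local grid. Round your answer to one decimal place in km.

Distance from S−P lag: d = Δt · v_P v_S / (v_P − v_S) = Δt · (6.16·3.66)/(6.16−3.66) ≈ 9.0182·Δt.
So d_N_06 = 57.62, d_N_07 = 41.51, d_N_08 = 56.63 km.
Circle about each station: (x − 20.3)² + (y − 46.0)² = 57.62²; (x − 23.7)² + (y − 28.9)² = 41.51²; (x + 30.0)² + (y + 48.4)² = 56.63².
Subtracting the N_06 equation from the N_07 and N_08 equations removes the quadratic terms:
6.8 x − 34.2 y = 465.79
-100.6 x − 188.8 y = 827.58
Solving the 2×2 system: x ≈ 12.6, y ≈ -11.1 km.

x ≈ 12.6 km, y ≈ -11.1 km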